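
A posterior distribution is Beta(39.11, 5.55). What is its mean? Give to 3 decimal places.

The Beta mean is α/(α+β) = 39.11/(39.11+5.55) = 0.876.

0.876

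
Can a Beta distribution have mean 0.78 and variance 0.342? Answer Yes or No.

No

The Beta variance bound is σ² < μ(1−μ).
Here μ(1−μ) = 0.78×0.22 = 0.1716, and 0.342 ≥ 0.1716.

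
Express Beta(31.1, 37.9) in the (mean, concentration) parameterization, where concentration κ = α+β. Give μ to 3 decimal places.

μ = 0.451, κ = 69.0

κ = α+β = 31.1+37.9 = 69.0; μ = α/κ = 31.1/69.0 = 0.451.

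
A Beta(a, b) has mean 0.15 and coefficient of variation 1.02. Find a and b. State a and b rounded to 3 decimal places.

a = 0.667, b = 3.780

σ = CV·μ = 1.02×0.15 = 0.15300, so σ² = 0.023409.
s+1 = μ(1−μ)/σ² = 0.1275/0.023409 = 5.4466, so s = a+b = 4.4466.
a = μs = 0.667, b = (1−μ)s = 3.780.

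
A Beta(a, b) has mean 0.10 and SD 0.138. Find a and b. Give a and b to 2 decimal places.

a = 0.37, b = 3.35

First σ² = 0.019044. Setting a = μn, b = (1−μ)n with n = a+b,
μ(1−μ)/(n+1) = 0.019044 ⇒ n+1 = 0.0900/0.019044 = 4.7259 ⇒ n = 3.7259.
Hence a = 0.10×3.7259 = 0.37, b = 0.90×3.7259 = 3.35.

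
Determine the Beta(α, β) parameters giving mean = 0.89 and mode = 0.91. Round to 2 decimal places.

α = 36.49, β = 4.51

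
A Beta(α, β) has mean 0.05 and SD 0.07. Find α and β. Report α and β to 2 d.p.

α = 0.43, β = 8.26

First σ² = 0.0049. Setting α = μn, β = (1−μ)n with n = α+β,
μ(1−μ)/(n+1) = 0.0049 ⇒ n+1 = 0.0475/0.0049 = 9.6939 ⇒ n = 8.6939.
Hence α = 0.05×8.6939 = 0.43, β = 0.95×8.6939 = 8.26.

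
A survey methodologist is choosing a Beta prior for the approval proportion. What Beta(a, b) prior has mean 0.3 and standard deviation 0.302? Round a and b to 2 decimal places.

First σ² = 0.091204. Setting a = μn, b = (1−μ)n with n = a+b,
μ(1−μ)/(n+1) = 0.091204 ⇒ n+1 = 0.21/0.091204 = 2.3025 ⇒ n = 1.3025.
Hence a = 0.3×1.3025 = 0.39, b = 0.7×1.3025 = 0.91.

a = 0.39, b = 0.91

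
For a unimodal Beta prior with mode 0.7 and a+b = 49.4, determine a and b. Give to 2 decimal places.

a = 34.18, b = 15.22

For a,b>1 the mode is (a−1)/(a+b−2), so a = mode·(κ−2)+1 = 0.7×47.4+1 = 34.18.
And b = (1−mode)·(κ−2)+1 = 0.3×47.4+1 = 15.22.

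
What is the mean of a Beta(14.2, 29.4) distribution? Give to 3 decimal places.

0.326

E[X] = α/(α+β) = 14.2/43.6 = 0.326.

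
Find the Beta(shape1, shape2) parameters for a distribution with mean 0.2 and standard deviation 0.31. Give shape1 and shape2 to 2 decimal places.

σ² = 0.31² = 0.0961.
With s = shape1+shape2, Var = μ(1−μ)/(s+1), so s+1 = (0.2×0.8)/0.0961 = 1.6649 and s = 0.6649.
shape1 = μs = 0.13, shape2 = (1−μ)s = 0.53.

shape1 = 0.13, shape2 = 0.53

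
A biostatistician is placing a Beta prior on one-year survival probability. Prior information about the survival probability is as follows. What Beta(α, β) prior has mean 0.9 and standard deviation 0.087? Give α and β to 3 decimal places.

Variance = 0.087² = 0.007569. The moment-matching identity α+β = μ(1−μ)/Var − 1 gives
α+β = 0.09/0.007569 − 1 = 10.8906, so α = μ·10.8906 = 9.802 and β = (1−μ)·10.8906 = 1.089.

α = 9.802, β = 1.089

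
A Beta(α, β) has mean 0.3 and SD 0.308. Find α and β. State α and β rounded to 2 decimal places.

First σ² = 0.094864. Setting α = μn, β = (1−μ)n with n = α+β,
μ(1−μ)/(n+1) = 0.094864 ⇒ n+1 = 0.21/0.094864 = 2.2137 ⇒ n = 1.2137.
Hence α = 0.3×1.2137 = 0.36, β = 0.7×1.2137 = 0.85.

α = 0.36, β = 0.85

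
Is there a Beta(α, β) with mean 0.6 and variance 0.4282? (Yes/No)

The Beta variance bound is σ² < μ(1−μ).
Here μ(1−μ) = 0.6×0.4 = 0.24, and 0.4282 ≥ 0.24.

No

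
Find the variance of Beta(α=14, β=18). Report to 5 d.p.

α+β = 32 and αβ = 252, so Var = αβ/[(α+β)²(α+β+1)] = 252/33792 = 0.00746.

0.00746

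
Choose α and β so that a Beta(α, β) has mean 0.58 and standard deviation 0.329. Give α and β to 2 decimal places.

First σ² = 0.108241. Setting α = μn, β = (1−μ)n with n = α+β,
μ(1−μ)/(n+1) = 0.108241 ⇒ n+1 = 0.2436/0.108241 = 2.2505 ⇒ n = 1.2505.
Hence α = 0.58×1.2505 = 0.73, β = 0.42×1.2505 = 0.53.

α = 0.73, β = 0.53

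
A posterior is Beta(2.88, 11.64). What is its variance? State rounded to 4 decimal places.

Var = αβ/[(α+β)²(α+β+1)] = (2.88×11.64)/(14.52²×15.52) = 33.5232/3272.087808 = 0.0102.

0.0102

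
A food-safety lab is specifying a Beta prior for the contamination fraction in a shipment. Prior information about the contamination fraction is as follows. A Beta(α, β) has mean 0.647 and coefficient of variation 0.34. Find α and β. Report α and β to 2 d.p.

α = 2.41, β = 1.31

Var = (CV·μ)² = (0.34×0.647)² = 0.048391.
α+β = μ(1−μ)/Var − 1 = 0.228391/0.048391 − 1 = 3.7197.
Thus α = 0.647·3.7197 = 2.41 and β = 0.353·3.7197 = 1.31.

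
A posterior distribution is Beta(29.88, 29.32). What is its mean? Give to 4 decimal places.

E[X] = α/(α+β) = 29.88/59.20 = 0.5047.

0.5047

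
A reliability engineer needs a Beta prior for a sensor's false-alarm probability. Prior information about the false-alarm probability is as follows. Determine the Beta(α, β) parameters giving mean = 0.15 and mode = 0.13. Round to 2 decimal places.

α = 5.55, β = 31.45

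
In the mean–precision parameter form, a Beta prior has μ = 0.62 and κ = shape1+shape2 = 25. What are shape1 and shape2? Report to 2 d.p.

shape1 = 15.50, shape2 = 9.50

shape1 = μκ = 0.62×25 = 15.50 and shape2 = (1−μ)κ = 0.38×25 = 9.50.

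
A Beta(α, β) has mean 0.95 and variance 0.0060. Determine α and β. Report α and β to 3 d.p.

α = 6.571, β = 0.346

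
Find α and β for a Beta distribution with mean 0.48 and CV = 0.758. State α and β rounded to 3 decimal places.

α = 0.425, β = 0.460

σ = CV·μ = 0.758×0.48 = 0.36384, so σ² = 0.132380.
s+1 = μ(1−μ)/σ² = 0.2496/0.132380 = 1.8855, so s = α+β = 0.8855.
α = μs = 0.425, β = (1−μ)s = 0.460.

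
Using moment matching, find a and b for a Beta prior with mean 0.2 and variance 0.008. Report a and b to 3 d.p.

Let s = a+b. The Beta variance is μ(1−μ)/(s+1).
So s+1 = μ(1−μ)/σ² = (0.2×0.8)/0.008 = 0.16/0.008 = 20.0000, giving s = 19.0000.
Then a = μs = 0.2×19.0000 = 3.800 and b = (1−μ)s = 0.8×19.0000 = 15.200.

a = 3.800, b = 15.200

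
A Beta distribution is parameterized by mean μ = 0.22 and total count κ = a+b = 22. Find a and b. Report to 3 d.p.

a = μκ = 0.22×22 = 4.840 and b = (1−μ)κ = 0.78×22 = 17.160.

a = 4.840, b = 17.160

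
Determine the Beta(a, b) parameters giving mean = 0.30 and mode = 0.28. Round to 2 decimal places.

a = 6.60, b = 15.40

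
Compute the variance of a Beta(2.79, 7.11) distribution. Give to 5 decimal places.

0.01857

α+β = 9.90 and αβ = 19.8369, so Var = αβ/[(α+β)²(α+β+1)] = 19.8369/1068.309000 = 0.01857.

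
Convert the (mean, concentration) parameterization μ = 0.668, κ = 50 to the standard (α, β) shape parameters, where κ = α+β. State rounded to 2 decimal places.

α = 33.40, β = 16.60

Split κ in proportion μ : (1−μ): α = 0.668·50 = 33.40, β = 50 − 33.40 = 16.60.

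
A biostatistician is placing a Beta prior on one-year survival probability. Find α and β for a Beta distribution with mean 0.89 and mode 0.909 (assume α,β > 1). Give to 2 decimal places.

With s = α+β: μ = α/s and mode = (α−1)/(s−2). Eliminating α = μs,
μs − 1 = m(s−2) ⇒ s(μ−m) = 1−2m ⇒ s = -0.818/-0.019 = 43.0526.
So α = μs = 38.32, β = (1−μ)s = 4.74.

α = 38.32, β = 4.74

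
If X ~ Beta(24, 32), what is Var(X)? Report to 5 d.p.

0.00430

α+β = 56 and αβ = 768, so Var = αβ/[(α+β)²(α+β+1)] = 768/178752 = 0.00430.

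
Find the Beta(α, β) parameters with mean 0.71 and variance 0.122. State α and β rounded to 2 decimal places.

α = 0.49, β = 0.20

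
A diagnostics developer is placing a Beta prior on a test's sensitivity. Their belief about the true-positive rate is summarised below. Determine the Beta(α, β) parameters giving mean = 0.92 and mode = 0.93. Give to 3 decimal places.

α = 79.120, β = 6.880

Let s = α+β. Mean gives α = μs = 0.92s; mode gives (α−1)/(s−2) = 0.93.
Substituting: 0.92s − 1 = 0.93(s−2) = 0.93s − 1.86, so -0.01s = -0.86 and s = 86.0000.
Then α = 0.92×86.0000 = 79.120 and β = s−α = 6.880.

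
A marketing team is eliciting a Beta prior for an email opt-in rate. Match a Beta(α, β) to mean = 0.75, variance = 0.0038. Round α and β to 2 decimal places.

α = 36.26, β = 12.09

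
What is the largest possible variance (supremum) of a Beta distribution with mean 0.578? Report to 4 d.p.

0.2439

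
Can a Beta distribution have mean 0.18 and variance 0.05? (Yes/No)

The Beta variance bound is σ² < μ(1−μ).
Here μ(1−μ) = 0.18×0.82 = 0.1476, and 0.05 < 0.1476.

Yes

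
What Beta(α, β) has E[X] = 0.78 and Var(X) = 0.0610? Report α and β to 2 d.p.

α = 1.41, β = 0.40

By moment matching, α+β = μ(1−μ)/σ² − 1 = (0.78·0.22)/0.0610 − 1 = 2.8131 − 1 = 1.8131.
Since α/(α+β) = μ, α = 0.78·1.8131 = 1.41 and β = 0.22·1.8131 = 0.40.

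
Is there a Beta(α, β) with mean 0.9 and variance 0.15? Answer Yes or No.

A Beta with mean μ has variance μ(1−μ)/(α+β+1) < μ(1−μ).
Here μ(1−μ) = 0.9×0.1 = 0.09, and 0.15 ≥ 0.09.

No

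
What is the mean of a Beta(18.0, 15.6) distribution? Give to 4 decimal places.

0.5357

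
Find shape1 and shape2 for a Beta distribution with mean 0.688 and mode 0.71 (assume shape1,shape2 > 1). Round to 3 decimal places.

With s = shape1+shape2: μ = shape1/s and mode = (shape1−1)/(s−2). Eliminating shape1 = μs,
μs − 1 = m(s−2) ⇒ s(μ−m) = 1−2m ⇒ s = -0.42/-0.022 = 19.0909.
So shape1 = μs = 13.135, shape2 = (1−μ)s = 5.956.

shape1 = 13.135, shape2 = 5.956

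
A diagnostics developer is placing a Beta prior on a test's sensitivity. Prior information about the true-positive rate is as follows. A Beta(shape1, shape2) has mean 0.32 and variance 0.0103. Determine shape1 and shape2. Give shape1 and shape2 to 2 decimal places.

shape1 = 6.44, shape2 = 13.69

Let s = shape1+shape2. The Beta variance is μ(1−μ)/(s+1).
So s+1 = μ(1−μ)/σ² = (0.32×0.68)/0.0103 = 0.2176/0.0103 = 21.1262, giving s = 20.1262.
Then shape1 = μs = 0.32×20.1262 = 6.44 and shape2 = (1−μ)s = 0.68×20.1262 = 13.69.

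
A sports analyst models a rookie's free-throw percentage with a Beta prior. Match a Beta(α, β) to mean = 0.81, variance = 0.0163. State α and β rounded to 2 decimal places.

Let s = α+β. The Beta variance is μ(1−μ)/(s+1).
So s+1 = μ(1−μ)/σ² = (0.81×0.19)/0.0163 = 0.1539/0.0163 = 9.4417, giving s = 8.4417.
Then α = μs = 0.81×8.4417 = 6.84 and β = (1−μ)s = 0.19×8.4417 = 1.60.

α = 6.84, β = 1.60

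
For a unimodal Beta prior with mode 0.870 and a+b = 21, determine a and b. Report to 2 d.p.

a = 17.53, b = 3.47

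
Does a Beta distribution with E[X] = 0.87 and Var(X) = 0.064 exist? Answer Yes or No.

Yes

A Beta with mean μ has variance μ(1−μ)/(α+β+1) < μ(1−μ).
Here μ(1−μ) = 0.87×0.13 = 0.1131, and 0.064 < 0.1131.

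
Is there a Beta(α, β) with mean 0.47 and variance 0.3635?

No

For any Beta, Var(X) < E[X]·(1−E[X]).
Here μ(1−μ) = 0.47×0.53 = 0.2491, and 0.3635 ≥ 0.2491.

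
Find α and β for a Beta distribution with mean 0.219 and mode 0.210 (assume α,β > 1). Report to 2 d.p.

α = 14.11, β = 50.33

With s = α+β: μ = α/s and mode = (α−1)/(s−2). Eliminating α = μs,
μs − 1 = m(s−2) ⇒ s(μ−m) = 1−2m ⇒ s = 0.580/0.009 = 64.4444.
So α = μs = 14.11, β = (1−μ)s = 50.33.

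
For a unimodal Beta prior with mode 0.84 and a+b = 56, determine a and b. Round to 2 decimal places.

Mode = (a−1)/(κ−2) with κ = a+b, so a−1 = 0.84·54 = 45.36.
a = 46.36; b = κ − a = 9.64.

a = 46.36, b = 9.64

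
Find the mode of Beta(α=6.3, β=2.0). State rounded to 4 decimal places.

The density x^(α−1)(1−x)^(β−1) is maximised at (α−1)/(α+β−2) = 5.3/6.3 = 0.8413.

0.8413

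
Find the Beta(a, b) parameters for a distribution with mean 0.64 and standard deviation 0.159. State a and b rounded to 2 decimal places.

a = 5.19, b = 2.92

σ² = 0.159² = 0.025281.
With s = a+b, Var = μ(1−μ)/(s+1), so s+1 = (0.64×0.36)/0.025281 = 9.1136 and s = 8.1136.
a = μs = 5.19, b = (1−μ)s = 2.92.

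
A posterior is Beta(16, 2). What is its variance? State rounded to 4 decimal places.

0.0052

Var = αβ/[(α+β)²(α+β+1)] = (16×2)/(18²×19) = 32/6156 = 0.0052.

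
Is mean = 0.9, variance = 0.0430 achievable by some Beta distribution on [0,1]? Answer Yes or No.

Yes

For any Beta, Var(X) < E[X]·(1−E[X]).
Here μ(1−μ) = 0.9×0.1 = 0.09, and 0.0430 < 0.09.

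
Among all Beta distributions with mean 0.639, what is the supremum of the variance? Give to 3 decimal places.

Var = μ(1−μ)/(α+β+1), which approaches μ(1−μ) as α+β → 0.
So the supremum is μ(1−μ) = 0.639×0.361 = 0.231.

0.231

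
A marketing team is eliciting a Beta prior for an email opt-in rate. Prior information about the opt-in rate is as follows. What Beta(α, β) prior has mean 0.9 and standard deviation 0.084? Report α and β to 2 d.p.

σ² = 0.084² = 0.007056.
With s = α+β, Var = μ(1−μ)/(s+1), so s+1 = (0.9×0.1)/0.007056 = 12.7551 and s = 11.7551.
α = μs = 10.58, β = (1−μ)s = 1.18.

α = 10.58, β = 1.18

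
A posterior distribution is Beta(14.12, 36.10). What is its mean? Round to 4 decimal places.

0.2812

E[X] = α/(α+β) = 14.12/50.22 = 0.2812.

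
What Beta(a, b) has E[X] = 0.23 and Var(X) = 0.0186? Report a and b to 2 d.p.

a = 1.96, b = 6.56

Write ν = a+b; then a = μν and Var = μ(1−μ)/(ν+1).
ν = μ(1−μ)/Var − 1 = 0.1771/0.0186 − 1 = 8.5215.
a = 0.23·8.5215 = 1.96, b = 0.77·8.5215 = 6.56.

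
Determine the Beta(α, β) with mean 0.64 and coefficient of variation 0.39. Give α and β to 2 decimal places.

σ = CV·μ = 0.39×0.64 = 0.24960, so σ² = 0.062300.
s+1 = μ(1−μ)/σ² = 0.2304/0.062300 = 3.6982, so s = α+β = 2.6982.
α = μs = 1.73, β = (1−μ)s = 0.97.

α = 1.73, β = 0.97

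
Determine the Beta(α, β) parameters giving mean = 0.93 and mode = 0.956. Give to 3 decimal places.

α = 32.622, β = 2.455

With s = α+β: μ = α/s and mode = (α−1)/(s−2). Eliminating α = μs,
μs − 1 = m(s−2) ⇒ s(μ−m) = 1−2m ⇒ s = -0.912/-0.026 = 35.0769.
So α = μs = 32.622, β = (1−μ)s = 2.455.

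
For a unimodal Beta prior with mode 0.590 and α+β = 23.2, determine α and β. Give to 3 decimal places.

α = 13.508, β = 9.692

For α,β>1 the mode is (α−1)/(α+β−2), so α = mode·(κ−2)+1 = 0.590×21.2+1 = 13.508.
And β = (1−mode)·(κ−2)+1 = 0.410×21.2+1 = 9.692.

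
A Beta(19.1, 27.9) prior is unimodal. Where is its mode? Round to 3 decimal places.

0.402

With α,β > 1, mode = (α−1)/(α+β−2) = 18.1/45.0 = 0.402.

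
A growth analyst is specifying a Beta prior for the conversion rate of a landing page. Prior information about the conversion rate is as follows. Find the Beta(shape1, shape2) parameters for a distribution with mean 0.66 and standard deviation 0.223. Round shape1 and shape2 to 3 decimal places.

σ² = 0.223² = 0.049729.
With s = shape1+shape2, Var = μ(1−μ)/(s+1), so s+1 = (0.66×0.34)/0.049729 = 4.5125 and s = 3.5125.
shape1 = μs = 2.318, shape2 = (1−μ)s = 1.194.

shape1 = 2.318, shape2 = 1.194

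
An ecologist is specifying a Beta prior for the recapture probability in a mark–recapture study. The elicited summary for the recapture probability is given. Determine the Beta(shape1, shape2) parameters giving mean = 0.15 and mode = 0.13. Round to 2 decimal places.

shape1 = 5.55, shape2 = 31.45

With s = shape1+shape2: μ = shape1/s and mode = (shape1−1)/(s−2). Eliminating shape1 = μs,
μs − 1 = m(s−2) ⇒ s(μ−m) = 1−2m ⇒ s = 0.74/0.02 = 37.0000.
So shape1 = μs = 5.55, shape2 = (1−μ)s = 31.45.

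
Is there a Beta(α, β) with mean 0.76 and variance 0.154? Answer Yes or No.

Yes

The Beta variance bound is σ² < μ(1−μ).
Here μ(1−μ) = 0.76×0.24 = 0.1824, and 0.154 < 0.1824.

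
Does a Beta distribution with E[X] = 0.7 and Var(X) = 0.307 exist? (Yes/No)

No

A Beta with mean μ has variance μ(1−μ)/(α+β+1) < μ(1−μ).
Here μ(1−μ) = 0.7×0.3 = 0.21, and 0.307 ≥ 0.21.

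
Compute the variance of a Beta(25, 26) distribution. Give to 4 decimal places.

0.0048

μ = 25/51 = 0.490196; Var = μ(1−μ)/(α+β+1) = 0.2499039/52 = 0.0048.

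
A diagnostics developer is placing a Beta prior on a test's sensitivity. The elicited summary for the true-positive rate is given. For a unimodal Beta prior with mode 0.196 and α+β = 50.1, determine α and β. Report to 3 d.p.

α = 10.428, β = 39.672

Mode = (α−1)/(κ−2) with κ = α+β, so α−1 = 0.196·48.1 = 9.428.
α = 10.428; β = κ − α = 39.672.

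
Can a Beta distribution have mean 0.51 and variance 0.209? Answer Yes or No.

Yes

A Beta with mean μ has variance μ(1−μ)/(α+β+1) < μ(1−μ).
Here μ(1−μ) = 0.51×0.49 = 0.2499, and 0.209 < 0.2499.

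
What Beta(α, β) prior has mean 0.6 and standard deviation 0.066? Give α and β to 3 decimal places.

α = 32.458, β = 21.639

σ² = 0.066² = 0.004356.
With s = α+β, Var = μ(1−μ)/(s+1), so s+1 = (0.6×0.4)/0.004356 = 55.0964 and s = 54.0964.
α = μs = 32.458, β = (1−μ)s = 21.639.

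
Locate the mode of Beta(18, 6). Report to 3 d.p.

0.773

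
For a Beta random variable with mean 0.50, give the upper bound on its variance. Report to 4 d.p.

Var = μ(1−μ)/(α+β+1), which approaches μ(1−μ) as α+β → 0.
So the supremum is μ(1−μ) = 0.50×0.50 = 0.2500.

0.2500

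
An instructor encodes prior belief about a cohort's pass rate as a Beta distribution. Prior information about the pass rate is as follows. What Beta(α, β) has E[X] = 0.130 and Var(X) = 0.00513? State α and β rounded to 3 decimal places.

α = 2.736, β = 18.311

Let s = α+β. The Beta variance is μ(1−μ)/(s+1).
So s+1 = μ(1−μ)/σ² = (0.130×0.870)/0.00513 = 0.113100/0.00513 = 22.0468, giving s = 21.0468.
Then α = μs = 0.130×21.0468 = 2.736 and β = (1−μ)s = 0.870×21.0468 = 18.311.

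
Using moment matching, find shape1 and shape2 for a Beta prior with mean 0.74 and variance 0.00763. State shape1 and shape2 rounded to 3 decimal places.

shape1 = 17.920, shape2 = 6.296

By moment matching, shape1+shape2 = μ(1−μ)/σ² − 1 = (0.74·0.26)/0.00763 − 1 = 25.2163 − 1 = 24.2163.
Since shape1/(shape1+shape2) = μ, shape1 = 0.74·24.2163 = 17.920 and shape2 = 0.26·24.2163 = 6.296.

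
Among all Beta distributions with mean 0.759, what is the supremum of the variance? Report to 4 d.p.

0.1829

Var = μ(1−μ)/(α+β+1), which approaches μ(1−μ) as α+β → 0.
So the supremum is μ(1−μ) = 0.759×0.241 = 0.1829.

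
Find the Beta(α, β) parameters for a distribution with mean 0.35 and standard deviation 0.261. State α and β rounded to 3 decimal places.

α = 0.819, β = 1.521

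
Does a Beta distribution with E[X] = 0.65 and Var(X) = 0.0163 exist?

For any Beta, Var(X) < E[X]·(1−E[X]).
Here μ(1−μ) = 0.65×0.35 = 0.2275, and 0.0163 < 0.2275.

Yes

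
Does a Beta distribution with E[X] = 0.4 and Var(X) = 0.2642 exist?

No

A Beta with mean μ has variance μ(1−μ)/(α+β+1) < μ(1−μ).
Here μ(1−μ) = 0.4×0.6 = 0.24, and 0.2642 ≥ 0.24.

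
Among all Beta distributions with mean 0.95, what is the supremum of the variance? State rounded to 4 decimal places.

0.0475

For fixed mean μ the Beta variance is μ(1−μ)/(α+β+1), increasing as α+β decreases.
Its least upper bound (not attained) is μ(1−μ) = 0.95·0.05 = 0.0475.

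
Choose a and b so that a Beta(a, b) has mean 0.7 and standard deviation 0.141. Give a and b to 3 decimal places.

a = 6.694, b = 2.869

σ² = 0.141² = 0.019881.
With s = a+b, Var = μ(1−μ)/(s+1), so s+1 = (0.7×0.3)/0.019881 = 10.5628 and s = 9.5628.
a = μs = 6.694, b = (1−μ)s = 2.869.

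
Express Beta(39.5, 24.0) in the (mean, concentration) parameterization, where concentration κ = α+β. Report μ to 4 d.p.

μ = 0.6220, κ = 63.5

κ = α+β = 39.5+24.0 = 63.5; μ = α/κ = 39.5/63.5 = 0.6220.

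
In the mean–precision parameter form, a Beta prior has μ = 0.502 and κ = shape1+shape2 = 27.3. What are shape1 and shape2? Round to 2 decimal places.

Split κ in proportion μ : (1−μ): shape1 = 0.502·27.3 = 13.70, shape2 = 27.3 − 13.70 = 13.60.

shape1 = 13.70, shape2 = 13.60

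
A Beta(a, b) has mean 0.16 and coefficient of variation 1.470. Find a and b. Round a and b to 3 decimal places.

a = 0.229, b = 1.201

σ = CV·μ = 1.470×0.16 = 0.23520, so σ² = 0.055319.
s+1 = μ(1−μ)/σ² = 0.1344/0.055319 = 2.4295, so s = a+b = 1.4295.
a = μs = 0.229, b = (1−μ)s = 1.201.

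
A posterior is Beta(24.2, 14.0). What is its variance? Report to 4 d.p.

μ = 24.2/38.2 = 0.633508; Var = μ(1−μ)/(α+β+1) = 0.2321757/39.2 = 0.0059.

0.0059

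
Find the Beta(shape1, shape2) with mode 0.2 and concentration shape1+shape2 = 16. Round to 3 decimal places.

shape1 = 3.800, shape2 = 12.200

Mode = (shape1−1)/(κ−2) with κ = shape1+shape2, so shape1−1 = 0.2·14 = 2.800.
shape1 = 3.800; shape2 = κ − shape1 = 12.200.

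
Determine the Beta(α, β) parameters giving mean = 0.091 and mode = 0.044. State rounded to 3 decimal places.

α = 1.766, β = 17.638

With s = α+β: μ = α/s and mode = (α−1)/(s−2). Eliminating α = μs,
μs − 1 = m(s−2) ⇒ s(μ−m) = 1−2m ⇒ s = 0.912/0.047 = 19.4043.
So α = μs = 1.766, β = (1−μ)s = 17.638.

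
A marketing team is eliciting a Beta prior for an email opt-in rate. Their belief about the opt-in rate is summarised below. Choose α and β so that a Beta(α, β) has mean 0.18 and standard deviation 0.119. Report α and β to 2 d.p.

α = 1.70, β = 7.73

Variance = 0.119² = 0.014161. The moment-matching identity α+β = μ(1−μ)/Var − 1 gives
α+β = 0.1476/0.014161 − 1 = 9.4230, so α = μ·9.4230 = 1.70 and β = (1−μ)·9.4230 = 7.73.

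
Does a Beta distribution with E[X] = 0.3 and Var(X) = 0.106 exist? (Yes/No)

A Beta with mean μ has variance μ(1−μ)/(α+β+1) < μ(1−μ).
Here μ(1−μ) = 0.3×0.7 = 0.21, and 0.106 < 0.21.

Yes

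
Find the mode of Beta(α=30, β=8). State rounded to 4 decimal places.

The density x^(α−1)(1−x)^(β−1) is maximised at (α−1)/(α+β−2) = 29/36 = 0.8056.

0.8056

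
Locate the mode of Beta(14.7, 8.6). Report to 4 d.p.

0.6432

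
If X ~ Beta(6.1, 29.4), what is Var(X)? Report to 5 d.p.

0.00390

α+β = 35.5 and αβ = 179.34, so Var = αβ/[(α+β)²(α+β+1)] = 179.34/45999.125 = 0.00390.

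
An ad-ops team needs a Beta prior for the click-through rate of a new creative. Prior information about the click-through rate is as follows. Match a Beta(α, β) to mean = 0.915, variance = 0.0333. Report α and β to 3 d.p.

By moment matching, α+β = μ(1−μ)/σ² − 1 = (0.915·0.085)/0.0333 − 1 = 2.3356 − 1 = 1.3356.
Since α/(α+β) = μ, α = 0.915·1.3356 = 1.222 and β = 0.085·1.3356 = 0.114.

α = 1.222, β = 0.114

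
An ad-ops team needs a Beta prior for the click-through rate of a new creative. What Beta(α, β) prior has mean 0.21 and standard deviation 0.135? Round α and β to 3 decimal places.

α = 1.702, β = 6.401

First σ² = 0.018225. Setting α = μn, β = (1−μ)n with n = α+β,
μ(1−μ)/(n+1) = 0.018225 ⇒ n+1 = 0.1659/0.018225 = 9.1029 ⇒ n = 8.1029.
Hence α = 0.21×8.1029 = 1.702, β = 0.79×8.1029 = 6.401.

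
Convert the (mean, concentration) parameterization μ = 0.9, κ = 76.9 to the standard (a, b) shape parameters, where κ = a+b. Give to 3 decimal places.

a = 69.210, b = 7.690

Split κ in proportion μ : (1−μ): a = 0.9·76.9 = 69.210, b = 76.9 − 69.210 = 7.690.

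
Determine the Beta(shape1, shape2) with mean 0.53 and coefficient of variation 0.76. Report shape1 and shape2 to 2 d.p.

shape1 = 0.28, shape2 = 0.25

σ = CV·μ = 0.76×0.53 = 0.40280, so σ² = 0.162248.
s+1 = μ(1−μ)/σ² = 0.2491/0.162248 = 1.5353, so s = shape1+shape2 = 0.5353.
shape1 = μs = 0.28, shape2 = (1−μ)s = 0.25.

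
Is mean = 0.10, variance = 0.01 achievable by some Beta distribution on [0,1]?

For any Beta, Var(X) < E[X]·(1−E[X]).
Here μ(1−μ) = 0.10×0.90 = 0.0900, and 0.01 < 0.0900.

Yes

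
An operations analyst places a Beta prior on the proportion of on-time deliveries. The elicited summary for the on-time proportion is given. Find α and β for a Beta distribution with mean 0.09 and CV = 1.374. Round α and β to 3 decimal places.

σ = CV·μ = 1.374×0.09 = 0.12366, so σ² = 0.015292.
s+1 = μ(1−μ)/σ² = 0.0819/0.015292 = 5.3558, so s = α+β = 4.3558.
α = μs = 0.392, β = (1−μ)s = 3.964.

α = 0.392, β = 3.964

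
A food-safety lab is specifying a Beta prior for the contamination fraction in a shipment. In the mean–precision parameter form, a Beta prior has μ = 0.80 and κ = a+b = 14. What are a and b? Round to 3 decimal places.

a = μκ = 0.80×14 = 11.200 and b = (1−μ)κ = 0.20×14 = 2.800.

a = 11.200, b = 2.800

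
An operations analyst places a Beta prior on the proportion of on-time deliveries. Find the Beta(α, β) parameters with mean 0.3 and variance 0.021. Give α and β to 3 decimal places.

By moment matching, α+β = μ(1−μ)/σ² − 1 = (0.3·0.7)/0.021 − 1 = 10.0000 − 1 = 9.0000.
Since α/(α+β) = μ, α = 0.3·9.0000 = 2.700 and β = 0.7·9.0000 = 6.300.

α = 2.700, β = 6.300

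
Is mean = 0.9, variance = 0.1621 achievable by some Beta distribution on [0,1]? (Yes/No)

No

The Beta variance bound is σ² < μ(1−μ).
Here μ(1−μ) = 0.9×0.1 = 0.09, and 0.1621 ≥ 0.09.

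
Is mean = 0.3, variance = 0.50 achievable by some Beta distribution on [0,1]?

No

The Beta variance bound is σ² < μ(1−μ).
Here μ(1−μ) = 0.3×0.7 = 0.21, and 0.50 ≥ 0.21.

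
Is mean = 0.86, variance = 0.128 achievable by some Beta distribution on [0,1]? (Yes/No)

No

The Beta variance bound is σ² < μ(1−μ).
Here μ(1−μ) = 0.86×0.14 = 0.1204, and 0.128 ≥ 0.1204.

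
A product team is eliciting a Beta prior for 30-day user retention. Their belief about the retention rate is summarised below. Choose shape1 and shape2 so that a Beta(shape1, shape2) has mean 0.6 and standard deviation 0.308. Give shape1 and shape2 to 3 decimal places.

Variance = 0.308² = 0.094864. The moment-matching identity shape1+shape2 = μ(1−μ)/Var − 1 gives
shape1+shape2 = 0.24/0.094864 − 1 = 1.5299, so shape1 = μ·1.5299 = 0.918 and shape2 = (1−μ)·1.5299 = 0.612.

shape1 = 0.918, shape2 = 0.612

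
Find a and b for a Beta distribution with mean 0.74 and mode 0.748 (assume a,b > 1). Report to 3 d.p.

With s = a+b: μ = a/s and mode = (a−1)/(s−2). Eliminating a = μs,
μs − 1 = m(s−2) ⇒ s(μ−m) = 1−2m ⇒ s = -0.496/-0.008 = 62.0000.
So a = μs = 45.880, b = (1−μ)s = 16.120.

a = 45.880, b = 16.120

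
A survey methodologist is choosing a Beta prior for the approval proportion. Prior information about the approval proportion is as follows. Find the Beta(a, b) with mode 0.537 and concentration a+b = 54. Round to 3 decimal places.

a = 28.924, b = 25.076

For a,b>1 the mode is (a−1)/(a+b−2), so a = mode·(κ−2)+1 = 0.537×52+1 = 28.924.
And b = (1−mode)·(κ−2)+1 = 0.463×52+1 = 25.076.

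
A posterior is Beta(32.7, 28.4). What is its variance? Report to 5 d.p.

0.00401

Var = αβ/[(α+β)²(α+β+1)] = (32.7×28.4)/(61.1²×62.1) = 928.68/231832.341 = 0.00401.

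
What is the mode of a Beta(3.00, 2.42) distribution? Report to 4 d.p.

0.5848

The density x^(α−1)(1−x)^(β−1) is maximised at (α−1)/(α+β−2) = 2.00/3.42 = 0.5848.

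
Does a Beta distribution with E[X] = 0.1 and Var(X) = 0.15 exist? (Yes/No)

No

A Beta with mean μ has variance μ(1−μ)/(α+β+1) < μ(1−μ).
Here μ(1−μ) = 0.1×0.9 = 0.09, and 0.15 ≥ 0.09.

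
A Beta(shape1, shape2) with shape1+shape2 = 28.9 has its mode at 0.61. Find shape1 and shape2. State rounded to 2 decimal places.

shape1 = 17.41, shape2 = 11.49

Since the density peak of Beta(shape1,shape2) is at (shape1−1)/(shape1+shape2−2),
shape1 = 1 + 0.61(28.9−2) = 17.41 and shape2 = 28.9 − 17.41 = 11.49.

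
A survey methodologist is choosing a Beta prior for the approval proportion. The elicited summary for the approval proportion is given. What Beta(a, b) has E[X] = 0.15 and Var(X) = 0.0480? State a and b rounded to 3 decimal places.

a = 0.248, b = 1.408

Let s = a+b. The Beta variance is μ(1−μ)/(s+1).
So s+1 = μ(1−μ)/σ² = (0.15×0.85)/0.0480 = 0.1275/0.0480 = 2.6562, giving s = 1.6562.
Then a = μs = 0.15×1.6562 = 0.248 and b = (1−μ)s = 0.85×1.6562 = 1.408.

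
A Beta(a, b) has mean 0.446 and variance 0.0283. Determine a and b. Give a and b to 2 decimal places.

Write ν = a+b; then a = μν and Var = μ(1−μ)/(ν+1).
ν = μ(1−μ)/Var − 1 = 0.247084/0.0283 − 1 = 7.7309.
a = 0.446·7.7309 = 3.45, b = 0.554·7.7309 = 4.28.

a = 3.45, b = 4.28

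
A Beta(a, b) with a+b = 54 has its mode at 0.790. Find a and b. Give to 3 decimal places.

Since the density peak of Beta(a,b) is at (a−1)/(a+b−2),
a = 1 + 0.790(54−2) = 42.080 and b = 54 − 42.080 = 11.920.

a = 42.080, b = 11.920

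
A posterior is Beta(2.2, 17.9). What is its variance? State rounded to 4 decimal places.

μ = 2.2/20.1 = 0.109453; Var = μ(1−μ)/(α+β+1) = 0.0974728/21.1 = 0.0046.

0.0046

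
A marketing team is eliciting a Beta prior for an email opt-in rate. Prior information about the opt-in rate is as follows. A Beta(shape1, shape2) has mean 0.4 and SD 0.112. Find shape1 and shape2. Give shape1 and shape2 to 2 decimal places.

shape1 = 7.25, shape2 = 10.88

First σ² = 0.012544. Setting shape1 = μn, shape2 = (1−μ)n with n = shape1+shape2,
μ(1−μ)/(n+1) = 0.012544 ⇒ n+1 = 0.24/0.012544 = 19.1327 ⇒ n = 18.1327.
Hence shape1 = 0.4×18.1327 = 7.25, shape2 = 0.6×18.1327 = 10.88.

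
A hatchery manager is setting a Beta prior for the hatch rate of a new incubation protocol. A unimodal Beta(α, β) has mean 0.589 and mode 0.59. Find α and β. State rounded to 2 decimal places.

α = 106.02, β = 73.98

Let s = α+β. Mean gives α = μs = 0.589s; mode gives (α−1)/(s−2) = 0.59.
Substituting: 0.589s − 1 = 0.59(s−2) = 0.59s − 1.18, so -0.001s = -0.18 and s = 180.0000.
Then α = 0.589×180.0000 = 106.02 and β = s−α = 73.98.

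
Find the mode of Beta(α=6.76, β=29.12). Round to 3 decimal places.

0.170

With α,β > 1, mode = (α−1)/(α+β−2) = 5.76/33.88 = 0.170.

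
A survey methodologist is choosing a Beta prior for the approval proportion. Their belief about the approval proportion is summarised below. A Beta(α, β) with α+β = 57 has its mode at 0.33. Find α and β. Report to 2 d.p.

α = 19.15, β = 37.85

Mode = (α−1)/(κ−2) with κ = α+β, so α−1 = 0.33·55 = 18.15.
α = 19.15; β = κ − α = 37.85.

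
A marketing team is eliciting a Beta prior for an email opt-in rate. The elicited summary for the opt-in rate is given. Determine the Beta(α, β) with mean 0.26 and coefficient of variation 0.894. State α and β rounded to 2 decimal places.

Var = (CV·μ)² = (0.894×0.26)² = 0.054028.
α+β = μ(1−μ)/Var − 1 = 0.1924/0.054028 − 1 = 2.5611.
Thus α = 0.26·2.5611 = 0.67 and β = 0.74·2.5611 = 1.90.

α = 0.67, β = 1.90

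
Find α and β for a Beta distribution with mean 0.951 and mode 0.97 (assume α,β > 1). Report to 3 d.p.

α = 47.049, β = 2.424

With s = α+β: μ = α/s and mode = (α−1)/(s−2). Eliminating α = μs,
μs − 1 = m(s−2) ⇒ s(μ−m) = 1−2m ⇒ s = -0.94/-0.019 = 49.4737.
So α = μs = 47.049, β = (1−μ)s = 2.424.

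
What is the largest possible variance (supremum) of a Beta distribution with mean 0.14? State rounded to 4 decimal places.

Var = μ(1−μ)/(α+β+1), which approaches μ(1−μ) as α+β → 0.
So the supremum is μ(1−μ) = 0.14×0.86 = 0.1204.

0.1204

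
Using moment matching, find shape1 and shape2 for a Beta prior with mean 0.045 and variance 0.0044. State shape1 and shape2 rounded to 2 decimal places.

Let s = shape1+shape2. The Beta variance is μ(1−μ)/(s+1).
So s+1 = μ(1−μ)/σ² = (0.045×0.955)/0.0044 = 0.042975/0.0044 = 9.7670, giving s = 8.7670.
Then shape1 = μs = 0.045×8.7670 = 0.39 and shape2 = (1−μ)s = 0.955×8.7670 = 8.37.

shape1 = 0.39, shape2 = 8.37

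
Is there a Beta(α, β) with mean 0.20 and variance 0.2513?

No

For any Beta, Var(X) < E[X]·(1−E[X]).
Here μ(1−μ) = 0.20×0.80 = 0.1600, and 0.2513 ≥ 0.1600.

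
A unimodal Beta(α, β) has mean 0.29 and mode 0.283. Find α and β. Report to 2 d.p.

α = 17.98, β = 44.02

Let s = α+β. Mean gives α = μs = 0.29s; mode gives (α−1)/(s−2) = 0.283.
Substituting: 0.29s − 1 = 0.283(s−2) = 0.283s − 0.566, so 0.007s = 0.434 and s = 62.0000.
Then α = 0.29×62.0000 = 17.98 and β = s−α = 44.02.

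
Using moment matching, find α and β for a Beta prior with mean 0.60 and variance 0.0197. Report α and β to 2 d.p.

By moment matching, α+β = μ(1−μ)/σ² − 1 = (0.60·0.40)/0.0197 − 1 = 12.1827 − 1 = 11.1827.
Since α/(α+β) = μ, α = 0.60·11.1827 = 6.71 and β = 0.40·11.1827 = 4.47.

α = 6.71, β = 4.47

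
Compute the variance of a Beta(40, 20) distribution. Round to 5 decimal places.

0.00364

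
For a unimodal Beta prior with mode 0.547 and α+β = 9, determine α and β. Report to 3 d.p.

α = 4.829, β = 4.171

Since the density peak of Beta(α,β) is at (α−1)/(α+β−2),
α = 1 + 0.547(9−2) = 4.829 and β = 9 − 4.829 = 4.171.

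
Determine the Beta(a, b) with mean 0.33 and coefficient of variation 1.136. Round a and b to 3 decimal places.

Var = (CV·μ)² = (1.136×0.33)² = 0.140535.
a+b = μ(1−μ)/Var − 1 = 0.2211/0.140535 − 1 = 0.5733.
Thus a = 0.33·0.5733 = 0.189 and b = 0.67·0.5733 = 0.384.

a = 0.189, b = 0.384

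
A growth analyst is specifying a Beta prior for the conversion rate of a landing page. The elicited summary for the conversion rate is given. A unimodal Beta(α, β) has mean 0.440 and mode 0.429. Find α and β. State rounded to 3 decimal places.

α = 5.680, β = 7.229

With s = α+β: μ = α/s and mode = (α−1)/(s−2). Eliminating α = μs,
μs − 1 = m(s−2) ⇒ s(μ−m) = 1−2m ⇒ s = 0.142/0.011 = 12.9091.
So α = μs = 5.680, β = (1−μ)s = 7.229.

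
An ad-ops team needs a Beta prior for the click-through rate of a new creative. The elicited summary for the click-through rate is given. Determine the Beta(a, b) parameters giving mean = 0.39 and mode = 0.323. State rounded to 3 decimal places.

a = 2.061, b = 3.223

With s = a+b: μ = a/s and mode = (a−1)/(s−2). Eliminating a = μs,
μs − 1 = m(s−2) ⇒ s(μ−m) = 1−2m ⇒ s = 0.354/0.067 = 5.2836.
So a = μs = 2.061, b = (1−μ)s = 3.223.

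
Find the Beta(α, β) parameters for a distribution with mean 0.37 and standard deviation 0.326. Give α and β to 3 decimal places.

α = 0.442, β = 0.752

Variance = 0.326² = 0.106276. The moment-matching identity α+β = μ(1−μ)/Var − 1 gives
α+β = 0.2331/0.106276 − 1 = 1.1933, so α = μ·1.1933 = 0.442 and β = (1−μ)·1.1933 = 0.752.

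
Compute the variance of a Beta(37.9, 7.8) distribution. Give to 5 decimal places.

0.00303

Var = αβ/[(α+β)²(α+β+1)] = (37.9×7.8)/(45.7²×46.7) = 295.62/97532.483 = 0.00303.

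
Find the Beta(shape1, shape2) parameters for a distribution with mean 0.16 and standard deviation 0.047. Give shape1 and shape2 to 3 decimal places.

shape1 = 9.575, shape2 = 50.267

Variance = 0.047² = 0.002209. The moment-matching identity shape1+shape2 = μ(1−μ)/Var − 1 gives
shape1+shape2 = 0.1344/0.002209 − 1 = 59.8420, so shape1 = μ·59.8420 = 9.575 and shape2 = (1−μ)·59.8420 = 50.267.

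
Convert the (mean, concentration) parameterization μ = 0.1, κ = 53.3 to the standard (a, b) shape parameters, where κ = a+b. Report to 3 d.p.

a = 5.330, b = 47.970

Split κ in proportion μ : (1−μ): a = 0.1·53.3 = 5.330, b = 53.3 − 5.330 = 47.970.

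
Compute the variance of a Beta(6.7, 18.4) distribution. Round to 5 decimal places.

0.00750

α+β = 25.1 and αβ = 123.28, so Var = αβ/[(α+β)²(α+β+1)] = 123.28/16443.261 = 0.00750.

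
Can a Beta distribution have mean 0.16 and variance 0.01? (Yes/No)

Yes

The Beta variance bound is σ² < μ(1−μ).
Here μ(1−μ) = 0.16×0.84 = 0.1344, and 0.01 < 0.1344.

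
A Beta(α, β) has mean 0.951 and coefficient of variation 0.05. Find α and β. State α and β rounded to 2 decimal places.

α = 18.65, β = 0.96

σ = CV·μ = 0.05×0.951 = 0.04755, so σ² = 0.002261.
s+1 = μ(1−μ)/σ² = 0.046599/0.002261 = 20.6099, so s = α+β = 19.6099.
α = μs = 18.65, β = (1−μ)s = 0.96.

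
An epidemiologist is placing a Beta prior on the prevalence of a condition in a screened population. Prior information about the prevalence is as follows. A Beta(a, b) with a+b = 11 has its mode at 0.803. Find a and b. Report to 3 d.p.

For a,b>1 the mode is (a−1)/(a+b−2), so a = mode·(κ−2)+1 = 0.803×9+1 = 8.227.
And b = (1−mode)·(κ−2)+1 = 0.197×9+1 = 2.773.

a = 8.227, b = 2.773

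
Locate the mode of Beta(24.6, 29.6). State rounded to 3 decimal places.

The density x^(α−1)(1−x)^(β−1) is maximised at (α−1)/(α+β−2) = 23.6/52.2 = 0.452.

0.452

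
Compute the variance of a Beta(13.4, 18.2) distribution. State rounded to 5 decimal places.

α+β = 31.6 and αβ = 243.88, so Var = αβ/[(α+β)²(α+β+1)] = 243.88/32553.056 = 0.00749.

0.00749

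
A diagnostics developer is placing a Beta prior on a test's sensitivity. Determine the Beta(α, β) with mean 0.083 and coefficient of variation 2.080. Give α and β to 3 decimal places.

α = 0.129, β = 1.425

σ = CV·μ = 2.080×0.083 = 0.17264, so σ² = 0.029805.
s+1 = μ(1−μ)/σ² = 0.076111/0.029805 = 2.5537, so s = α+β = 1.5537.
α = μs = 0.129, β = (1−μ)s = 1.425.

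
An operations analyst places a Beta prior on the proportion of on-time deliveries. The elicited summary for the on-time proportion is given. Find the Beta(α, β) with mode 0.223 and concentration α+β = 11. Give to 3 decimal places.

Since the density peak of Beta(α,β) is at (α−1)/(α+β−2),
α = 1 + 0.223(11−2) = 3.007 and β = 11 − 3.007 = 7.993.

α = 3.007, β = 7.993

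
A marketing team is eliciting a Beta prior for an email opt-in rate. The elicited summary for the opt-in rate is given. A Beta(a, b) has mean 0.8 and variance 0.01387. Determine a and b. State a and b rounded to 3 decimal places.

a = 8.429, b = 2.107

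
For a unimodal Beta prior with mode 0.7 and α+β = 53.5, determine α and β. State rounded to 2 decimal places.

α = 37.05, β = 16.45

Mode = (α−1)/(κ−2) with κ = α+β, so α−1 = 0.7·51.5 = 36.05.
α = 37.05; β = κ − α = 16.45.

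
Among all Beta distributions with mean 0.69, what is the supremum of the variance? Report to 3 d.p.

0.214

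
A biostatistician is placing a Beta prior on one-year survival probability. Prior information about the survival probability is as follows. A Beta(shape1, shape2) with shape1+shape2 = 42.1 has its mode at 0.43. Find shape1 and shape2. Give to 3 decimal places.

For shape1,shape2>1 the mode is (shape1−1)/(shape1+shape2−2), so shape1 = mode·(κ−2)+1 = 0.43×40.1+1 = 18.243.
And shape2 = (1−mode)·(κ−2)+1 = 0.57×40.1+1 = 23.857.

shape1 = 18.243, shape2 = 23.857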